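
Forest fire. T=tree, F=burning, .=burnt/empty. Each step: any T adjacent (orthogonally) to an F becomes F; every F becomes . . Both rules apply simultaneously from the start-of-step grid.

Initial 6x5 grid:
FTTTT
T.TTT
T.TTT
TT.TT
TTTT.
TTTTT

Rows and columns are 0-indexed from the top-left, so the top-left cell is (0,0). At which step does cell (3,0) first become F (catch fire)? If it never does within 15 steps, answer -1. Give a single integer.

Step 1: cell (3,0)='T' (+2 fires, +1 burnt)
Step 2: cell (3,0)='T' (+2 fires, +2 burnt)
Step 3: cell (3,0)='F' (+3 fires, +2 burnt)
  -> target ignites at step 3
Step 4: cell (3,0)='.' (+5 fires, +3 burnt)
Step 5: cell (3,0)='.' (+4 fires, +5 burnt)
Step 6: cell (3,0)='.' (+4 fires, +4 burnt)
Step 7: cell (3,0)='.' (+3 fires, +4 burnt)
Step 8: cell (3,0)='.' (+1 fires, +3 burnt)
Step 9: cell (3,0)='.' (+1 fires, +1 burnt)
Step 10: cell (3,0)='.' (+0 fires, +1 burnt)
  fire out at step 10

3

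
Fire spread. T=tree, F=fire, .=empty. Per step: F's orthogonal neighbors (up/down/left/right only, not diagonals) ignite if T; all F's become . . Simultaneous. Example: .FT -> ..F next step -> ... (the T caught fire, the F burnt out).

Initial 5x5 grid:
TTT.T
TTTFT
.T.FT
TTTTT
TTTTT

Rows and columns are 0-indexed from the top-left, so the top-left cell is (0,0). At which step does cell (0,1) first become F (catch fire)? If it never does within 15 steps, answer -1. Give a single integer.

Step 1: cell (0,1)='T' (+4 fires, +2 burnt)
Step 2: cell (0,1)='T' (+6 fires, +4 burnt)
Step 3: cell (0,1)='F' (+6 fires, +6 burnt)
  -> target ignites at step 3
Step 4: cell (0,1)='.' (+3 fires, +6 burnt)
Step 5: cell (0,1)='.' (+1 fires, +3 burnt)
Step 6: cell (0,1)='.' (+0 fires, +1 burnt)
  fire out at step 6

3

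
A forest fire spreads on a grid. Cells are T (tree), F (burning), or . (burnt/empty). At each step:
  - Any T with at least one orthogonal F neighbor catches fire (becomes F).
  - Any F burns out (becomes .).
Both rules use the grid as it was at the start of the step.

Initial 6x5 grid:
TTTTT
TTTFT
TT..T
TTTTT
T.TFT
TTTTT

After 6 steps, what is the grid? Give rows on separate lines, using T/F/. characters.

Step 1: 7 trees catch fire, 2 burn out
  TTTFT
  TTF.F
  TT..T
  TTTFT
  T.F.F
  TTTFT
Step 2: 8 trees catch fire, 7 burn out
  TTF.F
  TF...
  TT..F
  TTF.F
  T....
  TTF.F
Step 3: 5 trees catch fire, 8 burn out
  TF...
  F....
  TF...
  TF...
  T....
  TF...
Step 4: 4 trees catch fire, 5 burn out
  F....
  .....
  F....
  F....
  T....
  F....
Step 5: 1 trees catch fire, 4 burn out
  .....
  .....
  .....
  .....
  F....
  .....
Step 6: 0 trees catch fire, 1 burn out
  .....
  .....
  .....
  .....
  .....
  .....

.....
.....
.....
.....
.....
.....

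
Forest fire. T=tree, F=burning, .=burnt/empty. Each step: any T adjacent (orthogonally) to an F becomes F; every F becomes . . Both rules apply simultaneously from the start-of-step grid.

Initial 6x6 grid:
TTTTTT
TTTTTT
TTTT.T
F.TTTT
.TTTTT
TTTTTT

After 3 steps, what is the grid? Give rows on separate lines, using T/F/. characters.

Step 1: 1 trees catch fire, 1 burn out
  TTTTTT
  TTTTTT
  FTTT.T
  ..TTTT
  .TTTTT
  TTTTTT
Step 2: 2 trees catch fire, 1 burn out
  TTTTTT
  FTTTTT
  .FTT.T
  ..TTTT
  .TTTTT
  TTTTTT
Step 3: 3 trees catch fire, 2 burn out
  FTTTTT
  .FTTTT
  ..FT.T
  ..TTTT
  .TTTTT
  TTTTTT

FTTTTT
.FTTTT
..FT.T
..TTTT
.TTTTT
TTTTTT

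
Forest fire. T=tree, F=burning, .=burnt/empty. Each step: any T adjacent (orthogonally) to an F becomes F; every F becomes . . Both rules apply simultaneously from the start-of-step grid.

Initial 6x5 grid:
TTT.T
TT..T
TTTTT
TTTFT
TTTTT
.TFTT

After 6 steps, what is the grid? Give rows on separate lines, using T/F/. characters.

Step 1: 7 trees catch fire, 2 burn out
  TTT.T
  TT..T
  TTTFT
  TTF.F
  TTFFT
  .F.FT
Step 2: 6 trees catch fire, 7 burn out
  TTT.T
  TT..T
  TTF.F
  TF...
  TF..F
  ....F
Step 3: 4 trees catch fire, 6 burn out
  TTT.T
  TT..F
  TF...
  F....
  F....
  .....
Step 4: 3 trees catch fire, 4 burn out
  TTT.F
  TF...
  F....
  .....
  .....
  .....
Step 5: 2 trees catch fire, 3 burn out
  TFT..
  F....
  .....
  .....
  .....
  .....
Step 6: 2 trees catch fire, 2 burn out
  F.F..
  .....
  .....
  .....
  .....
  .....

F.F..
.....
.....
.....
.....
.....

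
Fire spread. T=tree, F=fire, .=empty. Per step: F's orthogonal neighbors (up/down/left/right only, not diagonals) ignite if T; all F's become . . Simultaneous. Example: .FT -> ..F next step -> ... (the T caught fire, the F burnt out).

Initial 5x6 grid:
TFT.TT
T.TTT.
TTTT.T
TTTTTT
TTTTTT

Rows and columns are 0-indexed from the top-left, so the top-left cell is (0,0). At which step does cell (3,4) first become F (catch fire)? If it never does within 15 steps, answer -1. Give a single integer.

Step 1: cell (3,4)='T' (+2 fires, +1 burnt)
Step 2: cell (3,4)='T' (+2 fires, +2 burnt)
Step 3: cell (3,4)='T' (+3 fires, +2 burnt)
Step 4: cell (3,4)='T' (+5 fires, +3 burnt)
Step 5: cell (3,4)='T' (+5 fires, +5 burnt)
Step 6: cell (3,4)='F' (+4 fires, +5 burnt)
  -> target ignites at step 6
Step 7: cell (3,4)='.' (+2 fires, +4 burnt)
Step 8: cell (3,4)='.' (+2 fires, +2 burnt)
Step 9: cell (3,4)='.' (+0 fires, +2 burnt)
  fire out at step 9

6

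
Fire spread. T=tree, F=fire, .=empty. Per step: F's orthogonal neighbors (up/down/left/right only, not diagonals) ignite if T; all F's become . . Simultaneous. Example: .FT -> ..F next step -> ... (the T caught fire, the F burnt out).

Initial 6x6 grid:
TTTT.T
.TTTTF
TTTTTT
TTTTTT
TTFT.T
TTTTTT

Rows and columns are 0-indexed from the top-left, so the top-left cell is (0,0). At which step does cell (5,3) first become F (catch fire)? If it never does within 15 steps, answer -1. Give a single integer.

Step 1: cell (5,3)='T' (+7 fires, +2 burnt)
Step 2: cell (5,3)='F' (+9 fires, +7 burnt)
  -> target ignites at step 2
Step 3: cell (5,3)='.' (+9 fires, +9 burnt)
Step 4: cell (5,3)='.' (+4 fires, +9 burnt)
Step 5: cell (5,3)='.' (+1 fires, +4 burnt)
Step 6: cell (5,3)='.' (+1 fires, +1 burnt)
Step 7: cell (5,3)='.' (+0 fires, +1 burnt)
  fire out at step 7

2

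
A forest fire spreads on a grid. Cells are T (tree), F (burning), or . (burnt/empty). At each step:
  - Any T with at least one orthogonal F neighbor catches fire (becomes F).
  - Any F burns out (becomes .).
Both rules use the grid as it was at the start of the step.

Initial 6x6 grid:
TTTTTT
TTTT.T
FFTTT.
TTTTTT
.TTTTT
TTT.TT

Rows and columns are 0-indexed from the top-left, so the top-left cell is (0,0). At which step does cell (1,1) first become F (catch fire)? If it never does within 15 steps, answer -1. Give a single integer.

Step 1: cell (1,1)='F' (+5 fires, +2 burnt)
  -> target ignites at step 1
Step 2: cell (1,1)='.' (+6 fires, +5 burnt)
Step 3: cell (1,1)='.' (+6 fires, +6 burnt)
Step 4: cell (1,1)='.' (+5 fires, +6 burnt)
Step 5: cell (1,1)='.' (+3 fires, +5 burnt)
Step 6: cell (1,1)='.' (+3 fires, +3 burnt)
Step 7: cell (1,1)='.' (+2 fires, +3 burnt)
Step 8: cell (1,1)='.' (+0 fires, +2 burnt)
  fire out at step 8

1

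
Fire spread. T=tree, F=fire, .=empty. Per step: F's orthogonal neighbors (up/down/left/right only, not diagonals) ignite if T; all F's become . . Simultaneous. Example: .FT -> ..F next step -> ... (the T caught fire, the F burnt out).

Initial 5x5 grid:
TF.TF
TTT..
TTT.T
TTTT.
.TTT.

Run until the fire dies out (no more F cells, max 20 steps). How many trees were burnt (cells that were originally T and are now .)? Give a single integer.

Step 1: +3 fires, +2 burnt (F count now 3)
Step 2: +3 fires, +3 burnt (F count now 3)
Step 3: +3 fires, +3 burnt (F count now 3)
Step 4: +3 fires, +3 burnt (F count now 3)
Step 5: +2 fires, +3 burnt (F count now 2)
Step 6: +1 fires, +2 burnt (F count now 1)
Step 7: +0 fires, +1 burnt (F count now 0)
Fire out after step 7
Initially T: 16, now '.': 24
Total burnt (originally-T cells now '.'): 15

Answer: 15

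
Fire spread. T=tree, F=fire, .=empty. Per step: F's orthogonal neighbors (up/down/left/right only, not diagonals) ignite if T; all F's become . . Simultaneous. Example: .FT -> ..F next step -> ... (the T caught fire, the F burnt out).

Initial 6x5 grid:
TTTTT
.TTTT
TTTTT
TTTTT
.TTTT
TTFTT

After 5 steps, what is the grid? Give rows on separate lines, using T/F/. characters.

Step 1: 3 trees catch fire, 1 burn out
  TTTTT
  .TTTT
  TTTTT
  TTTTT
  .TFTT
  TF.FT
Step 2: 5 trees catch fire, 3 burn out
  TTTTT
  .TTTT
  TTTTT
  TTFTT
  .F.FT
  F...F
Step 3: 4 trees catch fire, 5 burn out
  TTTTT
  .TTTT
  TTFTT
  TF.FT
  ....F
  .....
Step 4: 5 trees catch fire, 4 burn out
  TTTTT
  .TFTT
  TF.FT
  F...F
  .....
  .....
Step 5: 5 trees catch fire, 5 burn out
  TTFTT
  .F.FT
  F...F
  .....
  .....
  .....

TTFTT
.F.FT
F...F
.....
.....
.....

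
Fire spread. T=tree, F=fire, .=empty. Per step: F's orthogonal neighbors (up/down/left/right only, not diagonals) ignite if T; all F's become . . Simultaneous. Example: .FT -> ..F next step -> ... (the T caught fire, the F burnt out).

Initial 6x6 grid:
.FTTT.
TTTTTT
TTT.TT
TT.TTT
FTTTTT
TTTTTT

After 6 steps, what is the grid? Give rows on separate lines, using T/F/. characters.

Step 1: 5 trees catch fire, 2 burn out
  ..FTT.
  TFTTTT
  TTT.TT
  FT.TTT
  .FTTTT
  FTTTTT
Step 2: 8 trees catch fire, 5 burn out
  ...FT.
  F.FTTT
  FFT.TT
  .F.TTT
  ..FTTT
  .FTTTT
Step 3: 5 trees catch fire, 8 burn out
  ....F.
  ...FTT
  ..F.TT
  ...TTT
  ...FTT
  ..FTTT
Step 4: 4 trees catch fire, 5 burn out
  ......
  ....FT
  ....TT
  ...FTT
  ....FT
  ...FTT
Step 5: 5 trees catch fire, 4 burn out
  ......
  .....F
  ....FT
  ....FT
  .....F
  ....FT
Step 6: 3 trees catch fire, 5 burn out
  ......
  ......
  .....F
  .....F
  ......
  .....F

......
......
.....F
.....F
......
.....F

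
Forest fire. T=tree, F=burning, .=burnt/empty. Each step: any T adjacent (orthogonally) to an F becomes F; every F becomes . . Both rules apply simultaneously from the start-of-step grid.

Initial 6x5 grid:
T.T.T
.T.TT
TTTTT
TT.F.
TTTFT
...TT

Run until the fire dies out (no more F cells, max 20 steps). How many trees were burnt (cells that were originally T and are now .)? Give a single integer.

Answer: 17

Derivation:
Step 1: +4 fires, +2 burnt (F count now 4)
Step 2: +5 fires, +4 burnt (F count now 5)
Step 3: +4 fires, +5 burnt (F count now 4)
Step 4: +4 fires, +4 burnt (F count now 4)
Step 5: +0 fires, +4 burnt (F count now 0)
Fire out after step 5
Initially T: 19, now '.': 28
Total burnt (originally-T cells now '.'): 17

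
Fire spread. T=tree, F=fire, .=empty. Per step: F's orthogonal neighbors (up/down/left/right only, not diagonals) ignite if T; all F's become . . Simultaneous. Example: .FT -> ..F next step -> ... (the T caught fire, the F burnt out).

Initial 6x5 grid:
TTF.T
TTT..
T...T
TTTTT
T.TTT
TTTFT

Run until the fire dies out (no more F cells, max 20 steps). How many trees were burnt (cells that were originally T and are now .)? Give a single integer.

Step 1: +5 fires, +2 burnt (F count now 5)
Step 2: +6 fires, +5 burnt (F count now 6)
Step 3: +4 fires, +6 burnt (F count now 4)
Step 4: +4 fires, +4 burnt (F count now 4)
Step 5: +1 fires, +4 burnt (F count now 1)
Step 6: +0 fires, +1 burnt (F count now 0)
Fire out after step 6
Initially T: 21, now '.': 29
Total burnt (originally-T cells now '.'): 20

Answer: 20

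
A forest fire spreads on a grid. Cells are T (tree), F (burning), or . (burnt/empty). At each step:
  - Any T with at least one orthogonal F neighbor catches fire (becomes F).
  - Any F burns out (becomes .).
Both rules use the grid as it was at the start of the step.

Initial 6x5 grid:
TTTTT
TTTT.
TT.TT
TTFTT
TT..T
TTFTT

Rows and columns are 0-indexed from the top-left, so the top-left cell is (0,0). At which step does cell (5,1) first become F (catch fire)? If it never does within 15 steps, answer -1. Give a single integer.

Step 1: cell (5,1)='F' (+4 fires, +2 burnt)
  -> target ignites at step 1
Step 2: cell (5,1)='.' (+7 fires, +4 burnt)
Step 3: cell (5,1)='.' (+6 fires, +7 burnt)
Step 4: cell (5,1)='.' (+4 fires, +6 burnt)
Step 5: cell (5,1)='.' (+3 fires, +4 burnt)
Step 6: cell (5,1)='.' (+0 fires, +3 burnt)
  fire out at step 6

1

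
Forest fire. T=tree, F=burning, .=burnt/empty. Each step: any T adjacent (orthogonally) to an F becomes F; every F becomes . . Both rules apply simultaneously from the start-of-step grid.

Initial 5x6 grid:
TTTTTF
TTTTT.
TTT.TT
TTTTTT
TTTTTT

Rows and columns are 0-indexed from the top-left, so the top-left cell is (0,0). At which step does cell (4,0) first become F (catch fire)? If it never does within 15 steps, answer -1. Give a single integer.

Step 1: cell (4,0)='T' (+1 fires, +1 burnt)
Step 2: cell (4,0)='T' (+2 fires, +1 burnt)
Step 3: cell (4,0)='T' (+3 fires, +2 burnt)
Step 4: cell (4,0)='T' (+4 fires, +3 burnt)
Step 5: cell (4,0)='T' (+6 fires, +4 burnt)
Step 6: cell (4,0)='T' (+5 fires, +6 burnt)
Step 7: cell (4,0)='T' (+3 fires, +5 burnt)
Step 8: cell (4,0)='T' (+2 fires, +3 burnt)
Step 9: cell (4,0)='F' (+1 fires, +2 burnt)
  -> target ignites at step 9
Step 10: cell (4,0)='.' (+0 fires, +1 burnt)
  fire out at step 10

9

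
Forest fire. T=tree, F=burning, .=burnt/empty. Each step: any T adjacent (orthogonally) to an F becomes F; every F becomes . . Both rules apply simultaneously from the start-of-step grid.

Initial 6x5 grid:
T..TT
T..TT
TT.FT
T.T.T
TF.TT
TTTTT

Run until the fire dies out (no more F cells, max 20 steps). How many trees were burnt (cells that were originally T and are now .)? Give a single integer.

Answer: 19

Derivation:
Step 1: +4 fires, +2 burnt (F count now 4)
Step 2: +6 fires, +4 burnt (F count now 6)
Step 3: +4 fires, +6 burnt (F count now 4)
Step 4: +4 fires, +4 burnt (F count now 4)
Step 5: +1 fires, +4 burnt (F count now 1)
Step 6: +0 fires, +1 burnt (F count now 0)
Fire out after step 6
Initially T: 20, now '.': 29
Total burnt (originally-T cells now '.'): 19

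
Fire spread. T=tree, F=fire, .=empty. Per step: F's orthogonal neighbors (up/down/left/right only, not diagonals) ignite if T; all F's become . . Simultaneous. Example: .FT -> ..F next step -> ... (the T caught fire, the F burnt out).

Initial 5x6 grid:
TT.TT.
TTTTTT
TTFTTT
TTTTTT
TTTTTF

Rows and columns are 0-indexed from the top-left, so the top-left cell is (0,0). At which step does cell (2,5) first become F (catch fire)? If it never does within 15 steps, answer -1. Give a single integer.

Step 1: cell (2,5)='T' (+6 fires, +2 burnt)
Step 2: cell (2,5)='F' (+10 fires, +6 burnt)
  -> target ignites at step 2
Step 3: cell (2,5)='.' (+7 fires, +10 burnt)
Step 4: cell (2,5)='.' (+3 fires, +7 burnt)
Step 5: cell (2,5)='.' (+0 fires, +3 burnt)
  fire out at step 5

2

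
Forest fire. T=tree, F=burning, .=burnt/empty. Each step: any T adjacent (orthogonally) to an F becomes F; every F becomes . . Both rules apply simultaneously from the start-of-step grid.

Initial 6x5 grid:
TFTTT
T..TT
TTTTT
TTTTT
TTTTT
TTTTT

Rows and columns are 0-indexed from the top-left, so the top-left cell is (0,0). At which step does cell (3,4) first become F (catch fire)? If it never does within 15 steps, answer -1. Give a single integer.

Step 1: cell (3,4)='T' (+2 fires, +1 burnt)
Step 2: cell (3,4)='T' (+2 fires, +2 burnt)
Step 3: cell (3,4)='T' (+3 fires, +2 burnt)
Step 4: cell (3,4)='T' (+4 fires, +3 burnt)
Step 5: cell (3,4)='T' (+5 fires, +4 burnt)
Step 6: cell (3,4)='F' (+5 fires, +5 burnt)
  -> target ignites at step 6
Step 7: cell (3,4)='.' (+4 fires, +5 burnt)
Step 8: cell (3,4)='.' (+2 fires, +4 burnt)
Step 9: cell (3,4)='.' (+0 fires, +2 burnt)
  fire out at step 9

6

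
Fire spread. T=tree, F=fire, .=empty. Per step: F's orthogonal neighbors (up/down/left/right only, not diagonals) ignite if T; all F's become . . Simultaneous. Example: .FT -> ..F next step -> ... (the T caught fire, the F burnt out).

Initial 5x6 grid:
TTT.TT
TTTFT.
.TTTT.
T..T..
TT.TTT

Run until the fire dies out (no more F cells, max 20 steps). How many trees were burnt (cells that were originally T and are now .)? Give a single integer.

Step 1: +3 fires, +1 burnt (F count now 3)
Step 2: +6 fires, +3 burnt (F count now 6)
Step 3: +5 fires, +6 burnt (F count now 5)
Step 4: +2 fires, +5 burnt (F count now 2)
Step 5: +1 fires, +2 burnt (F count now 1)
Step 6: +0 fires, +1 burnt (F count now 0)
Fire out after step 6
Initially T: 20, now '.': 27
Total burnt (originally-T cells now '.'): 17

Answer: 17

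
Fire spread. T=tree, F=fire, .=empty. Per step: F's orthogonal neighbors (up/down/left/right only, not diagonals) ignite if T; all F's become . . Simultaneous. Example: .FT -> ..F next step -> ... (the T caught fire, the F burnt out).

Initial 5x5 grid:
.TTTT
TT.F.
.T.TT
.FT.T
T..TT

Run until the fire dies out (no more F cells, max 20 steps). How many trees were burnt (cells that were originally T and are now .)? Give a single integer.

Step 1: +4 fires, +2 burnt (F count now 4)
Step 2: +4 fires, +4 burnt (F count now 4)
Step 3: +3 fires, +4 burnt (F count now 3)
Step 4: +1 fires, +3 burnt (F count now 1)
Step 5: +1 fires, +1 burnt (F count now 1)
Step 6: +0 fires, +1 burnt (F count now 0)
Fire out after step 6
Initially T: 14, now '.': 24
Total burnt (originally-T cells now '.'): 13

Answer: 13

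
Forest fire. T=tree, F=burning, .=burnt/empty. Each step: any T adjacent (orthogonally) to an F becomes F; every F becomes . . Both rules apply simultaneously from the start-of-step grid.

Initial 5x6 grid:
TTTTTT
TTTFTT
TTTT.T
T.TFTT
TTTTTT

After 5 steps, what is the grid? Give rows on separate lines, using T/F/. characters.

Step 1: 7 trees catch fire, 2 burn out
  TTTFTT
  TTF.FT
  TTTF.T
  T.F.FT
  TTTFTT
Step 2: 8 trees catch fire, 7 burn out
  TTF.FT
  TF...F
  TTF..T
  T....F
  TTF.FT
Step 3: 7 trees catch fire, 8 burn out
  TF...F
  F.....
  TF...F
  T.....
  TF...F
Step 4: 3 trees catch fire, 7 burn out
  F.....
  ......
  F.....
  T.....
  F.....
Step 5: 1 trees catch fire, 3 burn out
  ......
  ......
  ......
  F.....
  ......

......
......
......
F.....
......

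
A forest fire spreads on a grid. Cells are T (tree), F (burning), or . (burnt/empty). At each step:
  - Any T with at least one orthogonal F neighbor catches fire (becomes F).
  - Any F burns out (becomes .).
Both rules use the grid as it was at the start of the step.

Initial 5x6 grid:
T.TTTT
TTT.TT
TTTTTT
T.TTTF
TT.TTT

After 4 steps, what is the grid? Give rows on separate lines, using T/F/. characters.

Step 1: 3 trees catch fire, 1 burn out
  T.TTTT
  TTT.TT
  TTTTTF
  T.TTF.
  TT.TTF
Step 2: 4 trees catch fire, 3 burn out
  T.TTTT
  TTT.TF
  TTTTF.
  T.TF..
  TT.TF.
Step 3: 5 trees catch fire, 4 burn out
  T.TTTF
  TTT.F.
  TTTF..
  T.F...
  TT.F..
Step 4: 2 trees catch fire, 5 burn out
  T.TTF.
  TTT...
  TTF...
  T.....
  TT....

T.TTF.
TTT...
TTF...
T.....
TT....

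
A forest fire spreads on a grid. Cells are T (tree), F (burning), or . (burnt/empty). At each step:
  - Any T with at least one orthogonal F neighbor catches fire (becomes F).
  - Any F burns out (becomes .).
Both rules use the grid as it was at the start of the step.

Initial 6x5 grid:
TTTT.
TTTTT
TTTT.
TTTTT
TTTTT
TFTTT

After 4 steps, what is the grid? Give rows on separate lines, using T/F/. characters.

Step 1: 3 trees catch fire, 1 burn out
  TTTT.
  TTTTT
  TTTT.
  TTTTT
  TFTTT
  F.FTT
Step 2: 4 trees catch fire, 3 burn out
  TTTT.
  TTTTT
  TTTT.
  TFTTT
  F.FTT
  ...FT
Step 3: 5 trees catch fire, 4 burn out
  TTTT.
  TTTTT
  TFTT.
  F.FTT
  ...FT
  ....F
Step 4: 5 trees catch fire, 5 burn out
  TTTT.
  TFTTT
  F.FT.
  ...FT
  ....F
  .....

TTTT.
TFTTT
F.FT.
...FT
....F
.....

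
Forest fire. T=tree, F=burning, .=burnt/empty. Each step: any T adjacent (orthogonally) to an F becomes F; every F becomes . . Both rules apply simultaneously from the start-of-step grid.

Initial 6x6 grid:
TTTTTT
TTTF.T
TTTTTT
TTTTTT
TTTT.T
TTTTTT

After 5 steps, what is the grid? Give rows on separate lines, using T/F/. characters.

Step 1: 3 trees catch fire, 1 burn out
  TTTFTT
  TTF..T
  TTTFTT
  TTTTTT
  TTTT.T
  TTTTTT
Step 2: 6 trees catch fire, 3 burn out
  TTF.FT
  TF...T
  TTF.FT
  TTTFTT
  TTTT.T
  TTTTTT
Step 3: 8 trees catch fire, 6 burn out
  TF...F
  F....T
  TF...F
  TTF.FT
  TTTF.T
  TTTTTT
Step 4: 7 trees catch fire, 8 burn out
  F.....
  .....F
  F.....
  TF...F
  TTF..T
  TTTFTT
Step 5: 5 trees catch fire, 7 burn out
  ......
  ......
  ......
  F.....
  TF...F
  TTF.FT

......
......
......
F.....
TF...F
TTF.FT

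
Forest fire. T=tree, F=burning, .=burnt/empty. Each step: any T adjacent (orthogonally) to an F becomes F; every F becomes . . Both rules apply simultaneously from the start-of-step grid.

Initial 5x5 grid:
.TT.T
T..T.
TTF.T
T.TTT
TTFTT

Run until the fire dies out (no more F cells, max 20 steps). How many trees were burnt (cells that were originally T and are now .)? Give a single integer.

Answer: 12

Derivation:
Step 1: +4 fires, +2 burnt (F count now 4)
Step 2: +4 fires, +4 burnt (F count now 4)
Step 3: +3 fires, +4 burnt (F count now 3)
Step 4: +1 fires, +3 burnt (F count now 1)
Step 5: +0 fires, +1 burnt (F count now 0)
Fire out after step 5
Initially T: 16, now '.': 21
Total burnt (originally-T cells now '.'): 12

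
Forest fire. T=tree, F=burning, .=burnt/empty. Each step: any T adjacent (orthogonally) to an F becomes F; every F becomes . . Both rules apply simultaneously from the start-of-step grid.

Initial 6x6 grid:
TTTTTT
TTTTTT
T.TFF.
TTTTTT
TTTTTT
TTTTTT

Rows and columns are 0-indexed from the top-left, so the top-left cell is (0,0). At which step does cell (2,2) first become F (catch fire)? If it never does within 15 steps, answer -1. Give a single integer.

Step 1: cell (2,2)='F' (+5 fires, +2 burnt)
  -> target ignites at step 1
Step 2: cell (2,2)='.' (+8 fires, +5 burnt)
Step 3: cell (2,2)='.' (+8 fires, +8 burnt)
Step 4: cell (2,2)='.' (+6 fires, +8 burnt)
Step 5: cell (2,2)='.' (+4 fires, +6 burnt)
Step 6: cell (2,2)='.' (+1 fires, +4 burnt)
Step 7: cell (2,2)='.' (+0 fires, +1 burnt)
  fire out at step 7

1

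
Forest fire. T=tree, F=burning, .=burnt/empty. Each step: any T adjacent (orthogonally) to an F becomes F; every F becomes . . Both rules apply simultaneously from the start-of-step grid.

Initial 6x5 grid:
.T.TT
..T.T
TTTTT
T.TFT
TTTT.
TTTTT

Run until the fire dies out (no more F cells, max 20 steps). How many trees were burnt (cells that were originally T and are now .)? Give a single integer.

Step 1: +4 fires, +1 burnt (F count now 4)
Step 2: +4 fires, +4 burnt (F count now 4)
Step 3: +6 fires, +4 burnt (F count now 6)
Step 4: +4 fires, +6 burnt (F count now 4)
Step 5: +3 fires, +4 burnt (F count now 3)
Step 6: +0 fires, +3 burnt (F count now 0)
Fire out after step 6
Initially T: 22, now '.': 29
Total burnt (originally-T cells now '.'): 21

Answer: 21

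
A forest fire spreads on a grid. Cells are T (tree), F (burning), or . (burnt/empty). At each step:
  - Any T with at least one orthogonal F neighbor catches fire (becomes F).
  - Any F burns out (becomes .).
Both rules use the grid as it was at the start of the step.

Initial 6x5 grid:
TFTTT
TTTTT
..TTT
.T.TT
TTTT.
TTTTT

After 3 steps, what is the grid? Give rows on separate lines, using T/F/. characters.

Step 1: 3 trees catch fire, 1 burn out
  F.FTT
  TFTTT
  ..TTT
  .T.TT
  TTTT.
  TTTTT
Step 2: 3 trees catch fire, 3 burn out
  ...FT
  F.FTT
  ..TTT
  .T.TT
  TTTT.
  TTTTT
Step 3: 3 trees catch fire, 3 burn out
  ....F
  ...FT
  ..FTT
  .T.TT
  TTTT.
  TTTTT

....F
...FT
..FTT
.T.TT
TTTT.
TTTTT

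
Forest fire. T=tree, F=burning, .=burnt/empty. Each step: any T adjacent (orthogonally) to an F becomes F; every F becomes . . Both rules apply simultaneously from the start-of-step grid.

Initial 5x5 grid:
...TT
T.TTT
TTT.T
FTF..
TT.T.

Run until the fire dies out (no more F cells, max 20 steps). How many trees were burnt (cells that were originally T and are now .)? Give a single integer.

Answer: 13

Derivation:
Step 1: +4 fires, +2 burnt (F count now 4)
Step 2: +4 fires, +4 burnt (F count now 4)
Step 3: +1 fires, +4 burnt (F count now 1)
Step 4: +2 fires, +1 burnt (F count now 2)
Step 5: +2 fires, +2 burnt (F count now 2)
Step 6: +0 fires, +2 burnt (F count now 0)
Fire out after step 6
Initially T: 14, now '.': 24
Total burnt (originally-T cells now '.'): 13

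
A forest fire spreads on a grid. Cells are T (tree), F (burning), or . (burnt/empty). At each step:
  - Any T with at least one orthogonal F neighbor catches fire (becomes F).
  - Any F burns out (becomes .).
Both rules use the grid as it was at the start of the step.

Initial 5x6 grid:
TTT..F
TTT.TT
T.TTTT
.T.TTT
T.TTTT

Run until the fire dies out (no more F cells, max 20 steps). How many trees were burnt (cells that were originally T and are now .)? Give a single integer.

Answer: 20

Derivation:
Step 1: +1 fires, +1 burnt (F count now 1)
Step 2: +2 fires, +1 burnt (F count now 2)
Step 3: +2 fires, +2 burnt (F count now 2)
Step 4: +3 fires, +2 burnt (F count now 3)
Step 5: +3 fires, +3 burnt (F count now 3)
Step 6: +2 fires, +3 burnt (F count now 2)
Step 7: +3 fires, +2 burnt (F count now 3)
Step 8: +2 fires, +3 burnt (F count now 2)
Step 9: +2 fires, +2 burnt (F count now 2)
Step 10: +0 fires, +2 burnt (F count now 0)
Fire out after step 10
Initially T: 22, now '.': 28
Total burnt (originally-T cells now '.'): 20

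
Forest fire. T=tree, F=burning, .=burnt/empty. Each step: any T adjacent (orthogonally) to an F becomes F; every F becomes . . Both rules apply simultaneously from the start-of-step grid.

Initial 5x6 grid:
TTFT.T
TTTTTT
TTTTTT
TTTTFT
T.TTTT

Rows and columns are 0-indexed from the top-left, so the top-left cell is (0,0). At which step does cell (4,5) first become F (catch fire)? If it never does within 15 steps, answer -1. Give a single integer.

Step 1: cell (4,5)='T' (+7 fires, +2 burnt)
Step 2: cell (4,5)='F' (+10 fires, +7 burnt)
  -> target ignites at step 2
Step 3: cell (4,5)='.' (+5 fires, +10 burnt)
Step 4: cell (4,5)='.' (+3 fires, +5 burnt)
Step 5: cell (4,5)='.' (+1 fires, +3 burnt)
Step 6: cell (4,5)='.' (+0 fires, +1 burnt)
  fire out at step 6

2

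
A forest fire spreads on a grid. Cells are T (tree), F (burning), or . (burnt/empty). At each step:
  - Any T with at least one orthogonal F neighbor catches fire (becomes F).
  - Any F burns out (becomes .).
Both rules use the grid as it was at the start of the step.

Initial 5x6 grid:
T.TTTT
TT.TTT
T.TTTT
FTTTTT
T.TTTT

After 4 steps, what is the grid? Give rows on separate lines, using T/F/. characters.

Step 1: 3 trees catch fire, 1 burn out
  T.TTTT
  TT.TTT
  F.TTTT
  .FTTTT
  F.TTTT
Step 2: 2 trees catch fire, 3 burn out
  T.TTTT
  FT.TTT
  ..TTTT
  ..FTTT
  ..TTTT
Step 3: 5 trees catch fire, 2 burn out
  F.TTTT
  .F.TTT
  ..FTTT
  ...FTT
  ..FTTT
Step 4: 3 trees catch fire, 5 burn out
  ..TTTT
  ...TTT
  ...FTT
  ....FT
  ...FTT

..TTTT
...TTT
...FTT
....FT
...FTT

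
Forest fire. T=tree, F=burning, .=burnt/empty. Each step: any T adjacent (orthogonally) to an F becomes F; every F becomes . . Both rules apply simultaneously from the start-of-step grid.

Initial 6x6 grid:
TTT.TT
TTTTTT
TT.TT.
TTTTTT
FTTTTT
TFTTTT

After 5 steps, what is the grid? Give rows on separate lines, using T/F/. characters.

Step 1: 4 trees catch fire, 2 burn out
  TTT.TT
  TTTTTT
  TT.TT.
  FTTTTT
  .FTTTT
  F.FTTT
Step 2: 4 trees catch fire, 4 burn out
  TTT.TT
  TTTTTT
  FT.TT.
  .FTTTT
  ..FTTT
  ...FTT
Step 3: 5 trees catch fire, 4 burn out
  TTT.TT
  FTTTTT
  .F.TT.
  ..FTTT
  ...FTT
  ....FT
Step 4: 5 trees catch fire, 5 burn out
  FTT.TT
  .FTTTT
  ...TT.
  ...FTT
  ....FT
  .....F
Step 5: 5 trees catch fire, 5 burn out
  .FT.TT
  ..FTTT
  ...FT.
  ....FT
  .....F
  ......

.FT.TT
..FTTT
...FT.
....FT
.....F
......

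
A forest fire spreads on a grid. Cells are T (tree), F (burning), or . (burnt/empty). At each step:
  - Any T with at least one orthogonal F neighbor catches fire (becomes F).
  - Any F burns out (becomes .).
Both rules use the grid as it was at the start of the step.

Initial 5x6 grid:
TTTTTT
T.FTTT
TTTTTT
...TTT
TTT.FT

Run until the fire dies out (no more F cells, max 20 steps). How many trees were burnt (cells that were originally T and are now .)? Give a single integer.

Step 1: +5 fires, +2 burnt (F count now 5)
Step 2: +8 fires, +5 burnt (F count now 8)
Step 3: +5 fires, +8 burnt (F count now 5)
Step 4: +2 fires, +5 burnt (F count now 2)
Step 5: +0 fires, +2 burnt (F count now 0)
Fire out after step 5
Initially T: 23, now '.': 27
Total burnt (originally-T cells now '.'): 20

Answer: 20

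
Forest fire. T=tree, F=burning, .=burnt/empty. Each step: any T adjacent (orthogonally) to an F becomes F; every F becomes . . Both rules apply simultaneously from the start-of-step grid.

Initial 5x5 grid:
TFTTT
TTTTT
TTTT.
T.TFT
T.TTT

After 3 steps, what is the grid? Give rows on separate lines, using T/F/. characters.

Step 1: 7 trees catch fire, 2 burn out
  F.FTT
  TFTTT
  TTTF.
  T.F.F
  T.TFT
Step 2: 8 trees catch fire, 7 burn out
  ...FT
  F.FFT
  TFF..
  T....
  T.F.F
Step 3: 3 trees catch fire, 8 burn out
  ....F
  ....F
  F....
  T....
  T....

....F
....F
F....
T....
T....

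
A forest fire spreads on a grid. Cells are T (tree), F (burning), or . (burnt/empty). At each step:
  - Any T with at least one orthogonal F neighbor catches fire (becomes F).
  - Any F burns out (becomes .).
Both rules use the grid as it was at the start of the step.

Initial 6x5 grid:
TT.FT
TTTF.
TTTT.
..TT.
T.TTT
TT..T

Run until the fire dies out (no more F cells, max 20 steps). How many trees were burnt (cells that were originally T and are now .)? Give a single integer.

Step 1: +3 fires, +2 burnt (F count now 3)
Step 2: +3 fires, +3 burnt (F count now 3)
Step 3: +5 fires, +3 burnt (F count now 5)
Step 4: +4 fires, +5 burnt (F count now 4)
Step 5: +1 fires, +4 burnt (F count now 1)
Step 6: +0 fires, +1 burnt (F count now 0)
Fire out after step 6
Initially T: 19, now '.': 27
Total burnt (originally-T cells now '.'): 16

Answer: 16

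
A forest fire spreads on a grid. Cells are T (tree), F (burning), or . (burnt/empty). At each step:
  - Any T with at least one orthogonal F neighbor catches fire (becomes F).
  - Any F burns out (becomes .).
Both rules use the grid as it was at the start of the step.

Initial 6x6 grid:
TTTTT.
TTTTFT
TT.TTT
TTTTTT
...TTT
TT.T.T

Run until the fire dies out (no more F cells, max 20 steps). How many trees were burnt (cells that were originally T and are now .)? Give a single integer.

Answer: 26

Derivation:
Step 1: +4 fires, +1 burnt (F count now 4)
Step 2: +5 fires, +4 burnt (F count now 5)
Step 3: +5 fires, +5 burnt (F count now 5)
Step 4: +6 fires, +5 burnt (F count now 6)
Step 5: +5 fires, +6 burnt (F count now 5)
Step 6: +1 fires, +5 burnt (F count now 1)
Step 7: +0 fires, +1 burnt (F count now 0)
Fire out after step 7
Initially T: 28, now '.': 34
Total burnt (originally-T cells now '.'): 26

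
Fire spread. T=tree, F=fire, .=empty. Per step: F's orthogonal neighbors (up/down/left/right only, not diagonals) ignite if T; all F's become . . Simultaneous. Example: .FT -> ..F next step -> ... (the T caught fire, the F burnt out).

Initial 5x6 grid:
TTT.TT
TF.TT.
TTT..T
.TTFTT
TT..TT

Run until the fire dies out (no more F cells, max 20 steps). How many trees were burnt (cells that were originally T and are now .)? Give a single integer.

Answer: 16

Derivation:
Step 1: +5 fires, +2 burnt (F count now 5)
Step 2: +7 fires, +5 burnt (F count now 7)
Step 3: +3 fires, +7 burnt (F count now 3)
Step 4: +1 fires, +3 burnt (F count now 1)
Step 5: +0 fires, +1 burnt (F count now 0)
Fire out after step 5
Initially T: 20, now '.': 26
Total burnt (originally-T cells now '.'): 16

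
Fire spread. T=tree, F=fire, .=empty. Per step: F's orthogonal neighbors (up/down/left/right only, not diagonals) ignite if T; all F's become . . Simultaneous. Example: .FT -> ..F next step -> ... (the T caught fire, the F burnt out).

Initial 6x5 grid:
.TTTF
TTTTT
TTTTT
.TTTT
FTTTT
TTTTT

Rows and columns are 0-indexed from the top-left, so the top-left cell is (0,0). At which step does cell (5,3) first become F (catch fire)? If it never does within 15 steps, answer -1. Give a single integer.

Step 1: cell (5,3)='T' (+4 fires, +2 burnt)
Step 2: cell (5,3)='T' (+6 fires, +4 burnt)
Step 3: cell (5,3)='T' (+8 fires, +6 burnt)
Step 4: cell (5,3)='F' (+6 fires, +8 burnt)
  -> target ignites at step 4
Step 5: cell (5,3)='.' (+2 fires, +6 burnt)
Step 6: cell (5,3)='.' (+0 fires, +2 burnt)
  fire out at step 6

4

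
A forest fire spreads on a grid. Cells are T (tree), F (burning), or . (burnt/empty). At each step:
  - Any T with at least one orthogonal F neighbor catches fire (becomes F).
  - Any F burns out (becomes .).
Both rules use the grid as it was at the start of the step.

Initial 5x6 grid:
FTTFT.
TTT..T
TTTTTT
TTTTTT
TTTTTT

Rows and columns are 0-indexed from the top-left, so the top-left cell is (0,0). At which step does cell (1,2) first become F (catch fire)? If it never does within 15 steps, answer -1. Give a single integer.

Step 1: cell (1,2)='T' (+4 fires, +2 burnt)
Step 2: cell (1,2)='F' (+3 fires, +4 burnt)
  -> target ignites at step 2
Step 3: cell (1,2)='.' (+3 fires, +3 burnt)
Step 4: cell (1,2)='.' (+4 fires, +3 burnt)
Step 5: cell (1,2)='.' (+4 fires, +4 burnt)
Step 6: cell (1,2)='.' (+3 fires, +4 burnt)
Step 7: cell (1,2)='.' (+3 fires, +3 burnt)
Step 8: cell (1,2)='.' (+1 fires, +3 burnt)
Step 9: cell (1,2)='.' (+0 fires, +1 burnt)
  fire out at step 9

2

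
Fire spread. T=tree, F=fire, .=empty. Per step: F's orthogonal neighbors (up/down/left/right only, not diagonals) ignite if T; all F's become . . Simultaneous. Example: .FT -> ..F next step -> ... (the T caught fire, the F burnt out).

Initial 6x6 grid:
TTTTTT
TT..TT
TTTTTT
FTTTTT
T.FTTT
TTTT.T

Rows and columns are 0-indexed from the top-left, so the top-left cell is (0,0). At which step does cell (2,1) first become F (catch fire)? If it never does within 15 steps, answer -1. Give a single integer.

Step 1: cell (2,1)='T' (+6 fires, +2 burnt)
Step 2: cell (2,1)='F' (+8 fires, +6 burnt)
  -> target ignites at step 2
Step 3: cell (2,1)='.' (+5 fires, +8 burnt)
Step 4: cell (2,1)='.' (+4 fires, +5 burnt)
Step 5: cell (2,1)='.' (+3 fires, +4 burnt)
Step 6: cell (2,1)='.' (+3 fires, +3 burnt)
Step 7: cell (2,1)='.' (+1 fires, +3 burnt)
Step 8: cell (2,1)='.' (+0 fires, +1 burnt)
  fire out at step 8

2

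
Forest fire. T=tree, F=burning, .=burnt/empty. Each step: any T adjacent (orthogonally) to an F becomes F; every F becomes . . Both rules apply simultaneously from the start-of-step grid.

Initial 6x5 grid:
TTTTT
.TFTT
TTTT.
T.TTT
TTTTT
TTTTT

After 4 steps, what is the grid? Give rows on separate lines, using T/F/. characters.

Step 1: 4 trees catch fire, 1 burn out
  TTFTT
  .F.FT
  TTFT.
  T.TTT
  TTTTT
  TTTTT
Step 2: 6 trees catch fire, 4 burn out
  TF.FT
  ....F
  TF.F.
  T.FTT
  TTTTT
  TTTTT
Step 3: 5 trees catch fire, 6 burn out
  F...F
  .....
  F....
  T..FT
  TTFTT
  TTTTT
Step 4: 5 trees catch fire, 5 burn out
  .....
  .....
  .....
  F...F
  TF.FT
  TTFTT

.....
.....
.....
F...F
TF.FT
TTFTT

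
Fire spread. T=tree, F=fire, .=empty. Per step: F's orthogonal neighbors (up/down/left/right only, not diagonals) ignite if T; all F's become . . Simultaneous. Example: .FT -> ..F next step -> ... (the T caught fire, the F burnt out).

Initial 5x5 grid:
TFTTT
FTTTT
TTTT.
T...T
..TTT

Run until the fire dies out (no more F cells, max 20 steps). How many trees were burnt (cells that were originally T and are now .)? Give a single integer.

Step 1: +4 fires, +2 burnt (F count now 4)
Step 2: +4 fires, +4 burnt (F count now 4)
Step 3: +3 fires, +4 burnt (F count now 3)
Step 4: +2 fires, +3 burnt (F count now 2)
Step 5: +0 fires, +2 burnt (F count now 0)
Fire out after step 5
Initially T: 17, now '.': 21
Total burnt (originally-T cells now '.'): 13

Answer: 13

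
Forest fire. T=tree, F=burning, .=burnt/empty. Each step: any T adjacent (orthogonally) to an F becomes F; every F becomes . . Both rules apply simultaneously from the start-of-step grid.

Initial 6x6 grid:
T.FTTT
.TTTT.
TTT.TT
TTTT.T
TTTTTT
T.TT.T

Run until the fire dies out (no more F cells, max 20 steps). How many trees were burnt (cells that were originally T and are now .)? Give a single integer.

Step 1: +2 fires, +1 burnt (F count now 2)
Step 2: +4 fires, +2 burnt (F count now 4)
Step 3: +4 fires, +4 burnt (F count now 4)
Step 4: +5 fires, +4 burnt (F count now 5)
Step 5: +5 fires, +5 burnt (F count now 5)
Step 6: +4 fires, +5 burnt (F count now 4)
Step 7: +2 fires, +4 burnt (F count now 2)
Step 8: +1 fires, +2 burnt (F count now 1)
Step 9: +0 fires, +1 burnt (F count now 0)
Fire out after step 9
Initially T: 28, now '.': 35
Total burnt (originally-T cells now '.'): 27

Answer: 27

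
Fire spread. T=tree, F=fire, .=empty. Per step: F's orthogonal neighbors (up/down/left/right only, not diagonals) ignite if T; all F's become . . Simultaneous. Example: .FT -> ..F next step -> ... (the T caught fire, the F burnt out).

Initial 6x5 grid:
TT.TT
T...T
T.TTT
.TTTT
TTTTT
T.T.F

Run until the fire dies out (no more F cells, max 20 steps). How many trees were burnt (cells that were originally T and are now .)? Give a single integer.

Step 1: +1 fires, +1 burnt (F count now 1)
Step 2: +2 fires, +1 burnt (F count now 2)
Step 3: +3 fires, +2 burnt (F count now 3)
Step 4: +5 fires, +3 burnt (F count now 5)
Step 5: +4 fires, +5 burnt (F count now 4)
Step 6: +2 fires, +4 burnt (F count now 2)
Step 7: +0 fires, +2 burnt (F count now 0)
Fire out after step 7
Initially T: 21, now '.': 26
Total burnt (originally-T cells now '.'): 17

Answer: 17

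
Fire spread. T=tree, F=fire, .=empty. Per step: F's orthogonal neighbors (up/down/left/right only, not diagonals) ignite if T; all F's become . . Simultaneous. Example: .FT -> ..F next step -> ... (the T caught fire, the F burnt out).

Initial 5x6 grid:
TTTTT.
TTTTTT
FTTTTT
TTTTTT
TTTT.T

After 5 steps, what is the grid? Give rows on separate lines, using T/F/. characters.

Step 1: 3 trees catch fire, 1 burn out
  TTTTT.
  FTTTTT
  .FTTTT
  FTTTTT
  TTTT.T
Step 2: 5 trees catch fire, 3 burn out
  FTTTT.
  .FTTTT
  ..FTTT
  .FTTTT
  FTTT.T
Step 3: 5 trees catch fire, 5 burn out
  .FTTT.
  ..FTTT
  ...FTT
  ..FTTT
  .FTT.T
Step 4: 5 trees catch fire, 5 burn out
  ..FTT.
  ...FTT
  ....FT
  ...FTT
  ..FT.T
Step 5: 5 trees catch fire, 5 burn out
  ...FT.
  ....FT
  .....F
  ....FT
  ...F.T

...FT.
....FT
.....F
....FT
...F.T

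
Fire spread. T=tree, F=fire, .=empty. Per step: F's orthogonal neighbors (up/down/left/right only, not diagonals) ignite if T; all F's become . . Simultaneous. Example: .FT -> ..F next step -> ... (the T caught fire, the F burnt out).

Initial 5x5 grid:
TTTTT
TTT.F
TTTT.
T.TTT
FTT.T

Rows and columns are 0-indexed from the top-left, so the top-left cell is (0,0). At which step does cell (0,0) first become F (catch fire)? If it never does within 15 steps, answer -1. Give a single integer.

Step 1: cell (0,0)='T' (+3 fires, +2 burnt)
Step 2: cell (0,0)='T' (+3 fires, +3 burnt)
Step 3: cell (0,0)='T' (+4 fires, +3 burnt)
Step 4: cell (0,0)='F' (+6 fires, +4 burnt)
  -> target ignites at step 4
Step 5: cell (0,0)='.' (+2 fires, +6 burnt)
Step 6: cell (0,0)='.' (+1 fires, +2 burnt)
Step 7: cell (0,0)='.' (+0 fires, +1 burnt)
  fire out at step 7

4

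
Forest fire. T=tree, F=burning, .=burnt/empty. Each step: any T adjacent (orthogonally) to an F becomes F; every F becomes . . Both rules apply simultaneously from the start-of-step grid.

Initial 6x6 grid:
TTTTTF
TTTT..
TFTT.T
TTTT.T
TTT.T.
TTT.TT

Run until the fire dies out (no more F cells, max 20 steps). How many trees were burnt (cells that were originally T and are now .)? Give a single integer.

Step 1: +5 fires, +2 burnt (F count now 5)
Step 2: +8 fires, +5 burnt (F count now 8)
Step 3: +7 fires, +8 burnt (F count now 7)
Step 4: +2 fires, +7 burnt (F count now 2)
Step 5: +0 fires, +2 burnt (F count now 0)
Fire out after step 5
Initially T: 27, now '.': 31
Total burnt (originally-T cells now '.'): 22

Answer: 22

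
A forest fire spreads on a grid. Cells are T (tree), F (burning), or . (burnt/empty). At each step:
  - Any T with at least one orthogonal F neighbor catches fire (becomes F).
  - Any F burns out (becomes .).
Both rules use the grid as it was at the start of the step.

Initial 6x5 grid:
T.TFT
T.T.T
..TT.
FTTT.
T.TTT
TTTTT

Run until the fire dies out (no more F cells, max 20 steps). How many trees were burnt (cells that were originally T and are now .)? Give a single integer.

Answer: 18

Derivation:
Step 1: +4 fires, +2 burnt (F count now 4)
Step 2: +4 fires, +4 burnt (F count now 4)
Step 3: +4 fires, +4 burnt (F count now 4)
Step 4: +3 fires, +4 burnt (F count now 3)
Step 5: +2 fires, +3 burnt (F count now 2)
Step 6: +1 fires, +2 burnt (F count now 1)
Step 7: +0 fires, +1 burnt (F count now 0)
Fire out after step 7
Initially T: 20, now '.': 28
Total burnt (originally-T cells now '.'): 18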